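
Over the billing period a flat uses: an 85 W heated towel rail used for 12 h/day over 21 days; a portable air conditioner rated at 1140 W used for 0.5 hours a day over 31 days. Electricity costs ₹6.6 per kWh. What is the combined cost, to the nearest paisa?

heated towel rail: Runtime = 12 h/day × 21 days = 252 h
heated towel rail: 0.085 kW × 252 h = 21.42 kWh
portable air conditioner: Runtime = 0.5 h/day × 31 days = 15.5 h
portable air conditioner: 1.14 kW × 15.5 h = 17.67 kWh
Total energy = 39.09 kWh
Cost = 39.09 × ₹6.6 = ₹257.99

₹257.99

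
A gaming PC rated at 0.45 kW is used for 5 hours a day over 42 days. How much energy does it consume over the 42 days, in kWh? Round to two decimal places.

Runtime = 5 h/day × 42 days = 210 h
Energy = 0.45 kW × 210 h = 94.5 kWh

94.50 kWh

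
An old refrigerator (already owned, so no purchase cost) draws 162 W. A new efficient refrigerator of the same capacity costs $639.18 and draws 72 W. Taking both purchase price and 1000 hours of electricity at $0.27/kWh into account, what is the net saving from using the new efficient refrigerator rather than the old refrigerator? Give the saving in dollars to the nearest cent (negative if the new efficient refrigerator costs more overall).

-$614.88

old refrigerator: $0.00 + (162/1000) kW × 1000 h × $0.27 = $0.00 + $43.74 = $43.74
new efficient refrigerator: $639.18 + (72/1000) kW × 1000 h × $0.27 = $639.18 + $19.44 = $658.62
Saving = $43.74 − $658.62 = −$614.88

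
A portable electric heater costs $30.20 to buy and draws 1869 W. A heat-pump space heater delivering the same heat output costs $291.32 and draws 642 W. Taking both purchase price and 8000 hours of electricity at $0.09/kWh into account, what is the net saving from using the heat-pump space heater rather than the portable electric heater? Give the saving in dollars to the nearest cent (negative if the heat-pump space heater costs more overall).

$622.32

portable electric heater: $30.20 + (1869/1000) kW × 8000 h × $0.09 = $30.20 + $1345.68 = $1375.88
heat-pump space heater: $291.32 + (642/1000) kW × 8000 h × $0.09 = $291.32 + $462.24 = $753.56
Saving = $1375.88 − $753.56 = $622.32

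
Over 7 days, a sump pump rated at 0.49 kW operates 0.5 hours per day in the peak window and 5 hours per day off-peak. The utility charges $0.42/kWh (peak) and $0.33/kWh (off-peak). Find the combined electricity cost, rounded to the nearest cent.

$6.38

Peak energy = 0.49 kW × 0.5 h × 7 = 1.715 kWh
Off-peak energy = 0.49 kW × 5 h × 7 = 17.15 kWh
Cost = 1.715 × $0.42 + 17.15 × $0.33 = $0.7203 + $5.6595 = $6.38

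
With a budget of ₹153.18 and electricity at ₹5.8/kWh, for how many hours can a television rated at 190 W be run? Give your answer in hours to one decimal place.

139.0 h

Energy available = ₹153.18 ÷ ₹5.8/kWh = 26.4103 kWh
Hours = 26.4103 kWh ÷ 0.19 kW = 139.0 h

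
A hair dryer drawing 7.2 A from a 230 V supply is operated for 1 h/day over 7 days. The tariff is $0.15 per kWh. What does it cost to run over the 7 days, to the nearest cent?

Power = 7.2 A × 230 V = 1656 W = 1.656 kW
Runtime = 1 h/day × 7 days = 7 h
Energy = 1.656 kW × 7 h = 11.592 kWh
Cost = 11.592 kWh × $0.15/kWh = $1.74

$1.74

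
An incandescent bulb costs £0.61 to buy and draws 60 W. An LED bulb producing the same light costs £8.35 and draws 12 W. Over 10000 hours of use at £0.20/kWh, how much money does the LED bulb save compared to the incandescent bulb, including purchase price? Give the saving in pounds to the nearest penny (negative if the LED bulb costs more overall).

£88.26

incandescent bulb: £0.61 + (60/1000) kW × 10000 h × £0.20 = £0.61 + £120 = £120.61
LED bulb: £8.35 + (12/1000) kW × 10000 h × £0.20 = £8.35 + £24 = £32.35
Saving = £120.61 − £32.35 = £88.26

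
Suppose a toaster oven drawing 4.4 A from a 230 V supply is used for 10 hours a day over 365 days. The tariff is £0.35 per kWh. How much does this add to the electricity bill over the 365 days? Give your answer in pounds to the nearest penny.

Power = 4.4 A × 230 V = 1012 W = 1.012 kW
Runtime = 10 h/day × 365 days = 3650 h
Energy = 1.012 kW × 3650 h = 3693.8 kWh
Cost = 3693.8 kWh × £0.35/kWh = £1292.83

£1292.83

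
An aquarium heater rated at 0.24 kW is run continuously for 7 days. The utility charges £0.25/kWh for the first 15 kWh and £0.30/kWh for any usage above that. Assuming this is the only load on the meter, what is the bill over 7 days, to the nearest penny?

Runtime = 24 h × 7 = 168 h
Energy = 0.24 kW × 168 h = 40.32 kWh
Tier 1 (0–15 kWh): 15 × £0.25 = £3.75
Above 15 kWh: 25.32 × £0.30 = £7.596
Bill = £11.35

£11.35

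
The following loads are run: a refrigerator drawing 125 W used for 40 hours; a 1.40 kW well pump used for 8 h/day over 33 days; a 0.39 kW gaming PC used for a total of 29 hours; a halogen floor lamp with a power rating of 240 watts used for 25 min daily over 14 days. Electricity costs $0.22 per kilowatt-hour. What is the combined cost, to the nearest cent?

refrigerator: 0.125 kW × 40 h = 5 kWh
well pump: Runtime = 8 h/day × 33 days = 264 h
well pump: 1.4 kW × 264 h = 369.6 kWh
gaming PC: 0.39 kW × 29 h = 11.31 kWh
halogen floor lamp: Runtime = 25 min × 14 = 350 min = 5.833333… h
halogen floor lamp: 0.24 kW × 5.833333… h = 1.4 kWh
Total energy = 387.31 kWh
Cost = 387.31 × $0.22 = $85.21

$85.21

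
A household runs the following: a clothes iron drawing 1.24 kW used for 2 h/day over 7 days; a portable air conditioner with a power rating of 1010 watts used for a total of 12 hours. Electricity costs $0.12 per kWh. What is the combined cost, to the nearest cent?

$3.54

clothes iron: Runtime = 2 h/day × 7 days = 14 h
clothes iron: 1.24 kW × 14 h = 17.36 kWh
portable air conditioner: 1.01 kW × 12 h = 12.12 kWh
Total energy = 29.48 kWh
Cost = 29.48 × $0.12 = $3.54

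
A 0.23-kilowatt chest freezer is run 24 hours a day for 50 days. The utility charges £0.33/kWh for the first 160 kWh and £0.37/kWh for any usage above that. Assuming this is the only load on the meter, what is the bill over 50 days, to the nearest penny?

£95.72

Runtime = 24 h × 50 = 1200 h
Energy = 0.23 kW × 1200 h = 276 kWh
Tier 1 (0–160 kWh): 160 × £0.33 = £52.8
Above 160 kWh: 116 × £0.37 = £42.92
Bill = £95.72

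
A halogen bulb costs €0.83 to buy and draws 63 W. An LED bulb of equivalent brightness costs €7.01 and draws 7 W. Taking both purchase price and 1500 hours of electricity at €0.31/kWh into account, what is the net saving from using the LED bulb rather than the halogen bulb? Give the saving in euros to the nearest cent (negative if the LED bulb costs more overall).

€19.86

halogen bulb: €0.83 + (63/1000) kW × 1500 h × €0.31 = €0.83 + €29.295 = €30.125
LED bulb: €7.01 + (7/1000) kW × 1500 h × €0.31 = €7.01 + €3.255 = €10.265
Saving = €30.125 − €10.265 = €19.86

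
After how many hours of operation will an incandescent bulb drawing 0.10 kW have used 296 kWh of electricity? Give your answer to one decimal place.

Hours = 296 kWh ÷ 0.1 kW = 2960.0 h

2960.0 h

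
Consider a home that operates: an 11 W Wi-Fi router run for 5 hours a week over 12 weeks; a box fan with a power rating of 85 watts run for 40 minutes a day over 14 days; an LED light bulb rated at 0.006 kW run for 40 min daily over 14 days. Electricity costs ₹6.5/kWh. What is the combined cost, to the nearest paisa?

Wi-Fi router: Runtime = 5 h/week × 12 weeks = 60 h
Wi-Fi router: 0.011 kW × 60 h = 0.66 kWh
box fan: Runtime = 40 min × 14 = 560 min = 9.333333… h
box fan: 0.085 kW × 9.333333… h = 0.793333… kWh
LED light bulb: Runtime = 40 min × 14 = 560 min = 9.333333… h
LED light bulb: 0.006 kW × 9.333333… h = 0.056 kWh
Total energy = 1.509333… kWh
Cost = 1.509333… × ₹6.5 = ₹9.81

₹9.81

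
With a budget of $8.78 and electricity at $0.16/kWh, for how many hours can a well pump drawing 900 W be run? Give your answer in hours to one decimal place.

61.0 h

Energy available = $8.78 ÷ $0.16/kWh = 54.875 kWh
Hours = 54.875 kWh ÷ 0.9 kW = 61.0 h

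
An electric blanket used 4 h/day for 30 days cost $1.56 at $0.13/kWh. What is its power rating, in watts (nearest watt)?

Energy = $1.56 ÷ $0.13/kWh = 12 kWh
Runtime = 4 h/day × 30 days = 120 h
Power = 12 kWh ÷ 120 h = 0.1 kW = 100 W

100 W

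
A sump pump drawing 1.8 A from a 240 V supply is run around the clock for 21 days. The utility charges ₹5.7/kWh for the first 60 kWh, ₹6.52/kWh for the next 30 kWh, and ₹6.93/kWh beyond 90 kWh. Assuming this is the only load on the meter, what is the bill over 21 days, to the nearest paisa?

₹1422.76

Power = 1.8 A × 240 V = 432 W = 0.432 kW
Runtime = 24 h × 21 = 504 h
Energy = 0.432 kW × 504 h = 217.728 kWh
Tier 1 (0–60 kWh): 60 × ₹5.7 = ₹342
Tier 2 (60–90 kWh): 30 × ₹6.52 = ₹195.6
Above 90 kWh: 127.728 × ₹6.93 = ₹885.15504
Bill = ₹1422.76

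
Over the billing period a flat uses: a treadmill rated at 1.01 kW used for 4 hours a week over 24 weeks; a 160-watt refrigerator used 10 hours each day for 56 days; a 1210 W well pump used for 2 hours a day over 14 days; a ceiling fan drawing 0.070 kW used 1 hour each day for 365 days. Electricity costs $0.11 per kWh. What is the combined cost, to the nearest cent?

treadmill: Runtime = 4 h/week × 24 weeks = 96 h
treadmill: 1.01 kW × 96 h = 96.96 kWh
refrigerator: Runtime = 10 h/day × 56 days = 560 h
refrigerator: 0.16 kW × 560 h = 89.6 kWh
well pump: Runtime = 2 h/day × 14 days = 28 h
well pump: 1.21 kW × 28 h = 33.88 kWh
ceiling fan: Runtime = 1 h/day × 365 days = 365 h
ceiling fan: 0.07 kW × 365 h = 25.55 kWh
Total energy = 245.99 kWh
Cost = 245.99 × $0.11 = $27.06

$27.06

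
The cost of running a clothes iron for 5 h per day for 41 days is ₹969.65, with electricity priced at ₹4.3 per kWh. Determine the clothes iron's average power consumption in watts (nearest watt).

1100 W

Energy = ₹969.65 ÷ ₹4.3/kWh = 225.5 kWh
Runtime = 5 h/day × 41 days = 205 h
Power = 225.5 kWh ÷ 205 h = 1.1 kW = 1100 W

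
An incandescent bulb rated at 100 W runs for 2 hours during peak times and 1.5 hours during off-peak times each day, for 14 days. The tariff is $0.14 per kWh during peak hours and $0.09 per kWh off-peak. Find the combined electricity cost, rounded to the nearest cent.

Peak energy = 0.1 kW × 2 h × 14 = 2.8 kWh
Off-peak energy = 0.1 kW × 1.5 h × 14 = 2.1 kWh
Cost = 2.8 × $0.14 + 2.1 × $0.09 = $0.392 + $0.189 = $0.58

$0.58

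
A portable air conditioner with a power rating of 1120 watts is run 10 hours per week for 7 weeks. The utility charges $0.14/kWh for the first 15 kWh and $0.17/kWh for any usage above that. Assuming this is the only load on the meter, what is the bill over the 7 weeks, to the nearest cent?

Runtime = 10 h/week × 7 weeks = 70 h
Energy = 1.12 kW × 70 h = 78.4 kWh
Tier 1 (0–15 kWh): 15 × $0.14 = $2.1
Above 15 kWh: 63.4 × $0.17 = $10.778
Bill = $12.88

$12.88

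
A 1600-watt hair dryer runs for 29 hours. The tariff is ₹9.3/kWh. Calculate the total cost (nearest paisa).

₹431.52

Energy = 1.6 kW × 29 h = 46.4 kWh
Cost = 46.4 kWh × ₹9.3/kWh = ₹431.52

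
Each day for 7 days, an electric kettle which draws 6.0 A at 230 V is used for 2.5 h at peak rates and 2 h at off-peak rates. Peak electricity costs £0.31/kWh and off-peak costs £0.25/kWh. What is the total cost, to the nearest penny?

Power = 6.0 A × 230 V = 1380 W = 1.38 kW
Peak energy = 1.38 kW × 2.5 h × 7 = 24.15 kWh
Off-peak energy = 1.38 kW × 2 h × 7 = 19.32 kWh
Cost = 24.15 × £0.31 + 19.32 × £0.25 = £7.4865 + £4.83 = £12.32

£12.32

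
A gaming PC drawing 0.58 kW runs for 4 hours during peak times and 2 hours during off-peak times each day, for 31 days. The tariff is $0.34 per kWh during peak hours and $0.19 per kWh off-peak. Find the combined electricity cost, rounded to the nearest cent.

$31.29

Peak energy = 0.58 kW × 4 h × 31 = 71.92 kWh
Off-peak energy = 0.58 kW × 2 h × 31 = 35.96 kWh
Cost = 71.92 × $0.34 + 35.96 × $0.19 = $24.4528 + $6.8324 = $31.29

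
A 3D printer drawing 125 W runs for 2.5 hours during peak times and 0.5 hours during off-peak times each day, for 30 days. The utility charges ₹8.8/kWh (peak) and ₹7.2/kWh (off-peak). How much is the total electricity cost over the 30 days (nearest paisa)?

₹96.00

Peak energy = 0.125 kW × 2.5 h × 30 = 9.375 kWh
Off-peak energy = 0.125 kW × 0.5 h × 30 = 1.875 kWh
Cost = 9.375 × ₹8.8 + 1.875 × ₹7.2 = ₹82.5 + ₹13.5 = ₹96.00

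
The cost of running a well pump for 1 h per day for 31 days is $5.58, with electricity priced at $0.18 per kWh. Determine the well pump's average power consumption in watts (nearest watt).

Energy = $5.58 ÷ $0.18/kWh = 31 kWh
Runtime = 1 h/day × 31 days = 31 h
Power = 31 kWh ÷ 31 h = 1 kW = 1000 W

1000 W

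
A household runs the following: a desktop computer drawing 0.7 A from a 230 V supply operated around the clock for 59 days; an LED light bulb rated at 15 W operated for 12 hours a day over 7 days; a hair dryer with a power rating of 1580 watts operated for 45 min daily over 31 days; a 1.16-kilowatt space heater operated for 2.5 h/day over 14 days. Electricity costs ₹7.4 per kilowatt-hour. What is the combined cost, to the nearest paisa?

₹2268.63

desktop computer: Power = 0.7 A × 230 V = 161 W = 0.161 kW
desktop computer: Runtime = 24 h × 59 = 1416 h
desktop computer: 0.161 kW × 1416 h = 227.976 kWh
LED light bulb: Runtime = 12 h/day × 7 days = 84 h
LED light bulb: 0.015 kW × 84 h = 1.26 kWh
hair dryer: Runtime = 45 min × 31 = 1395 min = 23.25 h
hair dryer: 1.58 kW × 23.25 h = 36.735 kWh
space heater: Runtime = 2.5 h/day × 14 days = 35 h
space heater: 1.16 kW × 35 h = 40.6 kWh
Total energy = 306.571 kWh
Cost = 306.571 × ₹7.4 = ₹2268.63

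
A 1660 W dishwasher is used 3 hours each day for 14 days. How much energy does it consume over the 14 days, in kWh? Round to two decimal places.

69.72 kWh

Runtime = 3 h/day × 14 days = 42 h
Energy = 1.66 kW × 42 h = 69.72 kWh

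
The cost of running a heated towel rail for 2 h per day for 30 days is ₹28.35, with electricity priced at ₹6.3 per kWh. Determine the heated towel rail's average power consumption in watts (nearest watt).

75 W

Energy = ₹28.35 ÷ ₹6.3/kWh = 4.5 kWh
Runtime = 2 h/day × 30 days = 60 h
Power = 4.5 kWh ÷ 60 h = 0.075 kW = 75 W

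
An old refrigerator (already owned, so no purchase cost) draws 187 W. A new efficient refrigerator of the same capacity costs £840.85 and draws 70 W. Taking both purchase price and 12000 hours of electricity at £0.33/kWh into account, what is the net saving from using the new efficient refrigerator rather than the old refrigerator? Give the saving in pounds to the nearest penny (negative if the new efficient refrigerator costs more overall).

old refrigerator: £0.00 + (187/1000) kW × 12000 h × £0.33 = £0.00 + £740.52 = £740.52
new efficient refrigerator: £840.85 + (70/1000) kW × 12000 h × £0.33 = £840.85 + £277.2 = £1118.05
Saving = £740.52 − £1118.05 = −£377.53

-£377.53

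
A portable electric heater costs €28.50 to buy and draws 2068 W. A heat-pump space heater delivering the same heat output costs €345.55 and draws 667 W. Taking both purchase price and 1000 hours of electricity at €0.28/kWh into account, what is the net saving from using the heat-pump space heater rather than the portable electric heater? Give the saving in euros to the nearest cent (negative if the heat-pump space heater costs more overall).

€75.23

portable electric heater: €28.50 + (2068/1000) kW × 1000 h × €0.28 = €28.50 + €579.04 = €607.54
heat-pump space heater: €345.55 + (667/1000) kW × 1000 h × €0.28 = €345.55 + €186.76 = €532.31
Saving = €607.54 − €532.31 = €75.23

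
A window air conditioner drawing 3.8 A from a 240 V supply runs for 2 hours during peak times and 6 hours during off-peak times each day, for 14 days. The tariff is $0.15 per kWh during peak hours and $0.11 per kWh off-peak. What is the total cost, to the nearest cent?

Power = 3.8 A × 240 V = 912 W = 0.912 kW
Peak energy = 0.912 kW × 2 h × 14 = 25.536 kWh
Off-peak energy = 0.912 kW × 6 h × 14 = 76.608 kWh
Cost = 25.536 × $0.15 + 76.608 × $0.11 = $3.8304 + $8.42688 = $12.26

$12.26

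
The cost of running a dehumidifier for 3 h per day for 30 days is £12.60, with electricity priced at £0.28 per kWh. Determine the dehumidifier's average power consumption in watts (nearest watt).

Energy = £12.60 ÷ £0.28/kWh = 45 kWh
Runtime = 3 h/day × 30 days = 90 h
Power = 45 kWh ÷ 90 h = 0.5 kW = 500 W

500 W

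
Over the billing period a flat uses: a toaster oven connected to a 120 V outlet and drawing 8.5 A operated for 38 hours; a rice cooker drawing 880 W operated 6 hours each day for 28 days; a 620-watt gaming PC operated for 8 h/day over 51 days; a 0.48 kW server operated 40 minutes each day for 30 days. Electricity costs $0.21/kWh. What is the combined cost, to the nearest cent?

$94.32

toaster oven: Power = 8.5 A × 120 V = 1020 W = 1.02 kW
toaster oven: 1.02 kW × 38 h = 38.76 kWh
rice cooker: Runtime = 6 h/day × 28 days = 168 h
rice cooker: 0.88 kW × 168 h = 147.84 kWh
gaming PC: Runtime = 8 h/day × 51 days = 408 h
gaming PC: 0.62 kW × 408 h = 252.96 kWh
server: Runtime = 40 min × 30 = 1200 min = 20 h
server: 0.48 kW × 20 h = 9.6 kWh
Total energy = 449.16 kWh
Cost = 449.16 × $0.21 = $94.32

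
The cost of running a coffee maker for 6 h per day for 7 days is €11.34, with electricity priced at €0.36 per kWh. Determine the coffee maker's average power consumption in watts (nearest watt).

Energy = €11.34 ÷ €0.36/kWh = 31.5 kWh
Runtime = 6 h/day × 7 days = 42 h
Power = 31.5 kWh ÷ 42 h = 0.75 kW = 750 W

750 W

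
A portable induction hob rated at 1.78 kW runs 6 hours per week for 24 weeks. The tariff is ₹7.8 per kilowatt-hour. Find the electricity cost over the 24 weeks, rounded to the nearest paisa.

Runtime = 6 h/week × 24 weeks = 144 h
Energy = 1.78 kW × 144 h = 256.32 kWh
Cost = 256.32 kWh × ₹7.8/kWh = ₹1999.30

₹1999.30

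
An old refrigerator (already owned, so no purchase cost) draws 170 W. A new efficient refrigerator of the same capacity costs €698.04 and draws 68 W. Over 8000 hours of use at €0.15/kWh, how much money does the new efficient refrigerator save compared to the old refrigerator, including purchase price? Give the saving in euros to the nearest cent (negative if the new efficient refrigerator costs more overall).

-€575.64

old refrigerator: €0.00 + (170/1000) kW × 8000 h × €0.15 = €0.00 + €204 = €204
new efficient refrigerator: €698.04 + (68/1000) kW × 8000 h × €0.15 = €698.04 + €81.6 = €779.64
Saving = €204 − €779.64 = −€575.64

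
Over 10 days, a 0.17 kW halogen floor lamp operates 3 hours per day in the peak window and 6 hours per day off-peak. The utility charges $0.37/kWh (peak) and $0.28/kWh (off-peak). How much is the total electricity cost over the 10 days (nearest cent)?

Peak energy = 0.17 kW × 3 h × 10 = 5.1 kWh
Off-peak energy = 0.17 kW × 6 h × 10 = 10.2 kWh
Cost = 5.1 × $0.37 + 10.2 × $0.28 = $1.887 + $2.856 = $4.74

$4.74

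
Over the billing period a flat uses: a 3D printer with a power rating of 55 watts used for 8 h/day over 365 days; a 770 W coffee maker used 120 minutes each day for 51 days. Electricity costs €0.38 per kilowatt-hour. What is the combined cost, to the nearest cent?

€90.87

3D printer: Runtime = 8 h/day × 365 days = 2920 h
3D printer: 0.055 kW × 2920 h = 160.6 kWh
coffee maker: Runtime = 120 min × 51 = 6120 min = 102 h
coffee maker: 0.77 kW × 102 h = 78.54 kWh
Total energy = 239.14 kWh
Cost = 239.14 × €0.38 = €90.87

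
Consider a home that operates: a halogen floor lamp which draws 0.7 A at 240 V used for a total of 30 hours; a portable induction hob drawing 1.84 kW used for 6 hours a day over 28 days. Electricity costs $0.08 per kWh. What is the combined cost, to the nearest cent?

halogen floor lamp: Power = 0.7 A × 240 V = 168 W = 0.168 kW
halogen floor lamp: 0.168 kW × 30 h = 5.04 kWh
portable induction hob: Runtime = 6 h/day × 28 days = 168 h
portable induction hob: 1.84 kW × 168 h = 309.12 kWh
Total energy = 314.16 kWh
Cost = 314.16 × $0.08 = $25.13

$25.13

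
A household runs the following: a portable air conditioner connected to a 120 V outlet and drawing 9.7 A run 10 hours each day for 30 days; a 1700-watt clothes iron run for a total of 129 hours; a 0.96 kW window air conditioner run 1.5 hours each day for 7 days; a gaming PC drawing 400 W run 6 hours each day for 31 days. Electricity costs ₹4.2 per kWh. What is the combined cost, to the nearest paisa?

₹2742.52

portable air conditioner: Power = 9.7 A × 120 V = 1164 W = 1.164 kW
portable air conditioner: Runtime = 10 h/day × 30 days = 300 h
portable air conditioner: 1.164 kW × 300 h = 349.2 kWh
clothes iron: 1.7 kW × 129 h = 219.3 kWh
window air conditioner: Runtime = 1.5 h/day × 7 days = 10.5 h
window air conditioner: 0.96 kW × 10.5 h = 10.08 kWh
gaming PC: Runtime = 6 h/day × 31 days = 186 h
gaming PC: 0.4 kW × 186 h = 74.4 kWh
Total energy = 652.98 kWh
Cost = 652.98 × ₹4.2 = ₹2742.52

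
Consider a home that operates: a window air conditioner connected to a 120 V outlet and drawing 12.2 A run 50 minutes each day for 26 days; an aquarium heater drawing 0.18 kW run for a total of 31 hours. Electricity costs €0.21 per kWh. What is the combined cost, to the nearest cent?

€7.83

window air conditioner: Power = 12.2 A × 120 V = 1464 W = 1.464 kW
window air conditioner: Runtime = 50 min × 26 = 1300 min = 21.666666… h
window air conditioner: 1.464 kW × 21.666666… h = 31.72 kWh
aquarium heater: 0.18 kW × 31 h = 5.58 kWh
Total energy = 37.3 kWh
Cost = 37.3 × €0.21 = €7.83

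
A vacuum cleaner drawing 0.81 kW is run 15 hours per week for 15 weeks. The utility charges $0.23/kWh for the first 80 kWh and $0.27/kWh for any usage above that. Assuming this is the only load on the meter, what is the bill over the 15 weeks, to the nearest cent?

$46.01

Runtime = 15 h/week × 15 weeks = 225 h
Energy = 0.81 kW × 225 h = 182.25 kWh
Tier 1 (0–80 kWh): 80 × $0.23 = $18.4
Above 80 kWh: 102.25 × $0.27 = $27.6075
Bill = $46.01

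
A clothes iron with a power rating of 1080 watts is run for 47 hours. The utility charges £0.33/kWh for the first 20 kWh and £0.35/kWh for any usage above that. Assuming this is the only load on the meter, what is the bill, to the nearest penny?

Energy = 1.08 kW × 47 h = 50.76 kWh
Tier 1 (0–20 kWh): 20 × £0.33 = £6.6
Above 20 kWh: 30.76 × £0.35 = £10.766
Bill = £17.37

£17.37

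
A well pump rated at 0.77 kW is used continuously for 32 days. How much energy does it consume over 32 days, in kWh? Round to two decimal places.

591.36 kWh

Runtime = 24 h × 32 = 768 h
Energy = 0.77 kW × 768 h = 591.36 kWh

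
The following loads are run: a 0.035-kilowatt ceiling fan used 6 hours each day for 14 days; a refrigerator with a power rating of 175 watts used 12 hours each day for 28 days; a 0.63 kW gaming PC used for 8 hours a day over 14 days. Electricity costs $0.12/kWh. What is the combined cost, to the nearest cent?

$15.88

ceiling fan: Runtime = 6 h/day × 14 days = 84 h
ceiling fan: 0.035 kW × 84 h = 2.94 kWh
refrigerator: Runtime = 12 h/day × 28 days = 336 h
refrigerator: 0.175 kW × 336 h = 58.8 kWh
gaming PC: Runtime = 8 h/day × 14 days = 112 h
gaming PC: 0.63 kW × 112 h = 70.56 kWh
Total energy = 132.3 kWh
Cost = 132.3 × $0.12 = $15.88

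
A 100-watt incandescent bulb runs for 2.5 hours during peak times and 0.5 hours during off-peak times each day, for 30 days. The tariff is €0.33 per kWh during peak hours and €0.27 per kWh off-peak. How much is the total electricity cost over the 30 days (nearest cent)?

Peak energy = 0.1 kW × 2.5 h × 30 = 7.5 kWh
Off-peak energy = 0.1 kW × 0.5 h × 30 = 1.5 kWh
Cost = 7.5 × €0.33 + 1.5 × €0.27 = €2.475 + €0.405 = €2.88

€2.88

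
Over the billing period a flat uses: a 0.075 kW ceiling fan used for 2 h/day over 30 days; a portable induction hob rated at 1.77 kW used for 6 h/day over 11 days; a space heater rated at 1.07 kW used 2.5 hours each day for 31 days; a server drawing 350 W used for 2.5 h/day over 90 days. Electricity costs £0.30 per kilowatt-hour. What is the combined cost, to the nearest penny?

£84.90

ceiling fan: Runtime = 2 h/day × 30 days = 60 h
ceiling fan: 0.075 kW × 60 h = 4.5 kWh
portable induction hob: Runtime = 6 h/day × 11 days = 66 h
portable induction hob: 1.77 kW × 66 h = 116.82 kWh
space heater: Runtime = 2.5 h/day × 31 days = 77.5 h
space heater: 1.07 kW × 77.5 h = 82.925 kWh
server: Runtime = 2.5 h/day × 90 days = 225 h
server: 0.35 kW × 225 h = 78.75 kWh
Total energy = 282.995 kWh
Cost = 282.995 × £0.30 = £84.90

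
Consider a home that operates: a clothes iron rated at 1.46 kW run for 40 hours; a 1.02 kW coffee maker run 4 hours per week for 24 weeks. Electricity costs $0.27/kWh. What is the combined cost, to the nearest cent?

clothes iron: 1.46 kW × 40 h = 58.4 kWh
coffee maker: Runtime = 4 h/week × 24 weeks = 96 h
coffee maker: 1.02 kW × 96 h = 97.92 kWh
Total energy = 156.32 kWh
Cost = 156.32 × $0.27 = $42.21

$42.21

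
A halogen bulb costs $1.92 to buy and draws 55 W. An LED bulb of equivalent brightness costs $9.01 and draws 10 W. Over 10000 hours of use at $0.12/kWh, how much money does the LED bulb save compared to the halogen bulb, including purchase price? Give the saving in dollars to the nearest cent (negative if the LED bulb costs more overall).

halogen bulb: $1.92 + (55/1000) kW × 10000 h × $0.12 = $1.92 + $66 = $67.92
LED bulb: $9.01 + (10/1000) kW × 10000 h × $0.12 = $9.01 + $12 = $21.01
Saving = $67.92 − $21.01 = $46.91

$46.91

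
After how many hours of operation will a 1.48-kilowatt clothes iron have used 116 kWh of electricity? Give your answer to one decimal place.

78.4 h

Hours = 116 kWh ÷ 1.48 kW = 78.4 h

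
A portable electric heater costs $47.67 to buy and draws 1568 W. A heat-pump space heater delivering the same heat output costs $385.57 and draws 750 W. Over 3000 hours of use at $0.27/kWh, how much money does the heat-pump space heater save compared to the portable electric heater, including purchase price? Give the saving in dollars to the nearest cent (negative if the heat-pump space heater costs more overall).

portable electric heater: $47.67 + (1568/1000) kW × 3000 h × $0.27 = $47.67 + $1270.08 = $1317.75
heat-pump space heater: $385.57 + (750/1000) kW × 3000 h × $0.27 = $385.57 + $607.5 = $993.07
Saving = $1317.75 − $993.07 = $324.68

$324.68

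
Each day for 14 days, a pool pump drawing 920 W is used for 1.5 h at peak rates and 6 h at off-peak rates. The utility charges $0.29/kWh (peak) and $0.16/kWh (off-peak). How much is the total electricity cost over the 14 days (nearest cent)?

$17.97

Peak energy = 0.92 kW × 1.5 h × 14 = 19.32 kWh
Off-peak energy = 0.92 kW × 6 h × 14 = 77.28 kWh
Cost = 19.32 × $0.29 + 77.28 × $0.16 = $5.6028 + $12.3648 = $17.97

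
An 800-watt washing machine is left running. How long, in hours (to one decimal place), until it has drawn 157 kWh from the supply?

Hours = 157 kWh ÷ 0.8 kW = 196.3 h

196.3 h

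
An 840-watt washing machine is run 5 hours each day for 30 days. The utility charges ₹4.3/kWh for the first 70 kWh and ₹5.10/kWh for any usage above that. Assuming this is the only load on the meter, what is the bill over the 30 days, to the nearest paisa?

₹586.60

Runtime = 5 h/day × 30 days = 150 h
Energy = 0.84 kW × 150 h = 126 kWh
Tier 1 (0–70 kWh): 70 × ₹4.3 = ₹301
Above 70 kWh: 56 × ₹5.10 = ₹285.6
Bill = ₹586.60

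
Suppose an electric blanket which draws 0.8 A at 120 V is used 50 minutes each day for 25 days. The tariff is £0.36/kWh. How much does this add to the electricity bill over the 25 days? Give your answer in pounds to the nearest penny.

Power = 0.8 A × 120 V = 96 W = 0.096 kW
Runtime = 50 min × 25 = 1250 min = 20.833333… h
Energy = 0.096 kW × 20.833333… h = 2 kWh
Cost = 2 kWh × £0.36/kWh = £0.72

£0.72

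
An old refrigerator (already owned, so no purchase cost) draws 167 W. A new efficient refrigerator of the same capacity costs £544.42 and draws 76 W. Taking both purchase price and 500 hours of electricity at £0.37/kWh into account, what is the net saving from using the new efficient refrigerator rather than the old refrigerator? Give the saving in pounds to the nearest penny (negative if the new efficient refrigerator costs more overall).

-£527.59

old refrigerator: £0.00 + (167/1000) kW × 500 h × £0.37 = £0.00 + £30.895 = £30.895
new efficient refrigerator: £544.42 + (76/1000) kW × 500 h × £0.37 = £544.42 + £14.06 = £558.48
Saving = £30.895 − £558.48 = −£527.585 → -£527.59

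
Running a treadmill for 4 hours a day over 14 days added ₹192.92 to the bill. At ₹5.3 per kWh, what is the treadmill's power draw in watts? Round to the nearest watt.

Energy = ₹192.92 ÷ ₹5.3/kWh = 36.4 kWh
Runtime = 4 h/day × 14 days = 56 h
Power = 36.4 kWh ÷ 56 h = 0.65 kW = 650 W

650 W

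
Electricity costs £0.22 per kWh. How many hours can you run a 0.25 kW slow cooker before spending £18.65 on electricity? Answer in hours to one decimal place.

339.1 h

Energy available = £18.65 ÷ £0.22/kWh = 84.7727 kWh
Hours = 84.7727 kWh ÷ 0.25 kW = 339.1 h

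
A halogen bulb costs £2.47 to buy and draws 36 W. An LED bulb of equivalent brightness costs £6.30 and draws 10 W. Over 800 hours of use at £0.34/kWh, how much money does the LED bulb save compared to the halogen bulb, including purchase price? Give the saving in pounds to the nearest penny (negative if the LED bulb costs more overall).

halogen bulb: £2.47 + (36/1000) kW × 800 h × £0.34 = £2.47 + £9.792 = £12.262
LED bulb: £6.30 + (10/1000) kW × 800 h × £0.34 = £6.30 + £2.72 = £9.02
Saving = £12.262 − £9.02 = £3.242 → £3.24

£3.24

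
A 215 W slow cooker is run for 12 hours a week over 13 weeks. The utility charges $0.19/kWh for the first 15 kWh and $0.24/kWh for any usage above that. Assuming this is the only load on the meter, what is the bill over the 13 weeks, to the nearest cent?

Runtime = 12 h/week × 13 weeks = 156 h
Energy = 0.215 kW × 156 h = 33.54 kWh
Tier 1 (0–15 kWh): 15 × $0.19 = $2.85
Above 15 kWh: 18.54 × $0.24 = $4.4496
Bill = $7.30

$7.30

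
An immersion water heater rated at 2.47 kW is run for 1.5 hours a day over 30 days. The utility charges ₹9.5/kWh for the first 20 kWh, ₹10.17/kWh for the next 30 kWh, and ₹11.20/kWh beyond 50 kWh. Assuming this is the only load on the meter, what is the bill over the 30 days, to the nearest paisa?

Runtime = 1.5 h/day × 30 days = 45 h
Energy = 2.47 kW × 45 h = 111.15 kWh
Tier 1 (0–20 kWh): 20 × ₹9.5 = ₹190
Tier 2 (20–50 kWh): 30 × ₹10.17 = ₹305.1
Above 50 kWh: 61.15 × ₹11.20 = ₹684.88
Bill = ₹1179.98

₹1179.98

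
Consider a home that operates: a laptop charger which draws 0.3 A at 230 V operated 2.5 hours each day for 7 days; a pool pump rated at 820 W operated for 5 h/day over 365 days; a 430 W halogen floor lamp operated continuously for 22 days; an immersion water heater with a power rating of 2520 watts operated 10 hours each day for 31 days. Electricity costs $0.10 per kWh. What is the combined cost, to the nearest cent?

laptop charger: Power = 0.3 A × 230 V = 69 W = 0.069 kW
laptop charger: Runtime = 2.5 h/day × 7 days = 17.5 h
laptop charger: 0.069 kW × 17.5 h = 1.2075 kWh
pool pump: Runtime = 5 h/day × 365 days = 1825 h
pool pump: 0.82 kW × 1825 h = 1496.5 kWh
halogen floor lamp: Runtime = 24 h × 22 = 528 h
halogen floor lamp: 0.43 kW × 528 h = 227.04 kWh
immersion water heater: Runtime = 10 h/day × 31 days = 310 h
immersion water heater: 2.52 kW × 310 h = 781.2 kWh
Total energy = 2505.9475 kWh
Cost = 2505.9475 × $0.10 = $250.59

$250.59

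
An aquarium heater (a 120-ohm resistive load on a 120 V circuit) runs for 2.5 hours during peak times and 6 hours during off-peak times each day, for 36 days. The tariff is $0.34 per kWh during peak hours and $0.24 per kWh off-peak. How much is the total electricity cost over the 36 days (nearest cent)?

Power = V²/R = 120²/120 = 120 W = 0.12 kW
Peak energy = 0.12 kW × 2.5 h × 36 = 10.8 kWh
Off-peak energy = 0.12 kW × 6 h × 36 = 25.92 kWh
Cost = 10.8 × $0.34 + 25.92 × $0.24 = $3.672 + $6.2208 = $9.89

$9.89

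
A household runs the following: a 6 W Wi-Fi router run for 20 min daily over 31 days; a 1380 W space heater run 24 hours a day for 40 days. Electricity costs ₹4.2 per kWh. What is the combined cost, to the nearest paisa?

₹5564.42

Wi-Fi router: Runtime = 20 min × 31 = 620 min = 10.333333… h
Wi-Fi router: 0.006 kW × 10.333333… h = 0.062 kWh
space heater: Runtime = 24 h × 40 = 960 h
space heater: 1.38 kW × 960 h = 1324.8 kWh
Total energy = 1324.862 kWh
Cost = 1324.862 × ₹4.2 = ₹5564.42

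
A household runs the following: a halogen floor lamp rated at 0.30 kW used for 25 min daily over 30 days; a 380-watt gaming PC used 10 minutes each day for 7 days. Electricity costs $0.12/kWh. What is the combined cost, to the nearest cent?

$0.50

halogen floor lamp: Runtime = 25 min × 30 = 750 min = 12.5 h
halogen floor lamp: 0.3 kW × 12.5 h = 3.75 kWh
gaming PC: Runtime = 10 min × 7 = 70 min = 1.166666… h
gaming PC: 0.38 kW × 1.166666… h = 0.443333… kWh
Total energy = 4.193333… kWh
Cost = 4.193333… × $0.12 = $0.50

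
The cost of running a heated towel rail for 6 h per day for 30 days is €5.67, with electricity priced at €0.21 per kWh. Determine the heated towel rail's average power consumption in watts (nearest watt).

150 W

Energy = €5.67 ÷ €0.21/kWh = 27 kWh
Runtime = 6 h/day × 30 days = 180 h
Power = 27 kWh ÷ 180 h = 0.15 kW = 150 W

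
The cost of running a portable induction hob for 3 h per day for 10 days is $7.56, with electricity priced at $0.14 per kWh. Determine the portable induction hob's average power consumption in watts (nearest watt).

1800 W

Energy = $7.56 ÷ $0.14/kWh = 54 kWh
Runtime = 3 h/day × 10 days = 30 h
Power = 54 kWh ÷ 30 h = 1.8 kW = 1800 W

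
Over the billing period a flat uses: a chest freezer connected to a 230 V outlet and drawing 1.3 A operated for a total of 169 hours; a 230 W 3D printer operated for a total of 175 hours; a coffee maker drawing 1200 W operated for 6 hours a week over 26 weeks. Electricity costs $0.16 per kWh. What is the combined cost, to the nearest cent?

$44.48

chest freezer: Power = 1.3 A × 230 V = 299 W = 0.299 kW
chest freezer: 0.299 kW × 169 h = 50.531 kWh
3D printer: 0.23 kW × 175 h = 40.25 kWh
coffee maker: Runtime = 6 h/week × 26 weeks = 156 h
coffee maker: 1.2 kW × 156 h = 187.2 kWh
Total energy = 277.981 kWh
Cost = 277.981 × $0.16 = $44.48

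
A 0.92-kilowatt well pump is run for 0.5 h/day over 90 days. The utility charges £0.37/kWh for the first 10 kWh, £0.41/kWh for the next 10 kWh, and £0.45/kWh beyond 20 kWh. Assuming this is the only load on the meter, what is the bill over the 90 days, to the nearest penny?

Runtime = 0.5 h/day × 90 days = 45 h
Energy = 0.92 kW × 45 h = 41.4 kWh
Tier 1 (0–10 kWh): 10 × £0.37 = £3.7
Tier 2 (10–20 kWh): 10 × £0.41 = £4.1
Above 20 kWh: 21.4 × £0.45 = £9.63
Bill = £17.43

£17.43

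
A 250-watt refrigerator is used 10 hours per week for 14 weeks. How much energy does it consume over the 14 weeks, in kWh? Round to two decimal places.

35.00 kWh

Runtime = 10 h/week × 14 weeks = 140 h
Energy = 0.25 kW × 140 h = 35 kWh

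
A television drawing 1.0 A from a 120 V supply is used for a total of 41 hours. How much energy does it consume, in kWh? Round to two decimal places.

Power = 1.0 A × 120 V = 120 W = 0.12 kW
Energy = 0.12 kW × 41 h = 4.92 kWh

4.92 kWh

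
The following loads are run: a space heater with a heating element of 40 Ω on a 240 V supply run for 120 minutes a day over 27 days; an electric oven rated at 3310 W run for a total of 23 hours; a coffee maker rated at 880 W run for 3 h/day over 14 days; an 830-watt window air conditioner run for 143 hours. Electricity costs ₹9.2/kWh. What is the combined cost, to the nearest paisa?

₹2847.77

space heater: Power = V²/R = 240²/40 = 1440 W = 1.44 kW
space heater: Runtime = 120 min × 27 = 3240 min = 54 h
space heater: 1.44 kW × 54 h = 77.76 kWh
electric oven: 3.31 kW × 23 h = 76.13 kWh
coffee maker: Runtime = 3 h/day × 14 days = 42 h
coffee maker: 0.88 kW × 42 h = 36.96 kWh
window air conditioner: 0.83 kW × 143 h = 118.69 kWh
Total energy = 309.54 kWh
Cost = 309.54 × ₹9.2 = ₹2847.77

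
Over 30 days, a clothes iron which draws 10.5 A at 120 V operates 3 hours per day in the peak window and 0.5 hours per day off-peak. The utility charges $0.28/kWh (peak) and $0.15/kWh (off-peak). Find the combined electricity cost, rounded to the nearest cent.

Power = 10.5 A × 120 V = 1260 W = 1.26 kW
Peak energy = 1.26 kW × 3 h × 30 = 113.4 kWh
Off-peak energy = 1.26 kW × 0.5 h × 30 = 18.9 kWh
Cost = 113.4 × $0.28 + 18.9 × $0.15 = $31.752 + $2.835 = $34.59

$34.59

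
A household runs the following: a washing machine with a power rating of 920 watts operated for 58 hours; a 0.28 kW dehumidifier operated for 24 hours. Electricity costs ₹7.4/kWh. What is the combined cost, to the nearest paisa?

₹444.59

washing machine: 0.92 kW × 58 h = 53.36 kWh
dehumidifier: 0.28 kW × 24 h = 6.72 kWh
Total energy = 60.08 kWh
Cost = 60.08 × ₹7.4 = ₹444.59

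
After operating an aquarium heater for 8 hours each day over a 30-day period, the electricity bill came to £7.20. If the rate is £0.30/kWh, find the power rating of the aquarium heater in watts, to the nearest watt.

100 W

Energy = £7.20 ÷ £0.30/kWh = 24 kWh
Runtime = 8 h/day × 30 days = 240 h
Power = 24 kWh ÷ 240 h = 0.1 kW = 100 W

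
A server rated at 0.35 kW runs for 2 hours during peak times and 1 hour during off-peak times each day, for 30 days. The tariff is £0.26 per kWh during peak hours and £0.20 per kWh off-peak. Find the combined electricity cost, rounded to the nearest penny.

Peak energy = 0.35 kW × 2 h × 30 = 21 kWh
Off-peak energy = 0.35 kW × 1 h × 30 = 10.5 kWh
Cost = 21 × £0.26 + 10.5 × £0.20 = £5.46 + £2.1 = £7.56

£7.56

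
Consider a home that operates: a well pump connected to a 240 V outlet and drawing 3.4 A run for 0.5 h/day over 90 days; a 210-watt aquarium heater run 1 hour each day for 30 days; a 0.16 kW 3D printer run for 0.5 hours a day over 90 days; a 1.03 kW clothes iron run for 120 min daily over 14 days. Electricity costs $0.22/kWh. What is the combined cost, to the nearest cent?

well pump: Power = 3.4 A × 240 V = 816 W = 0.816 kW
well pump: Runtime = 0.5 h/day × 90 days = 45 h
well pump: 0.816 kW × 45 h = 36.72 kWh
aquarium heater: Runtime = 1 h/day × 30 days = 30 h
aquarium heater: 0.21 kW × 30 h = 6.3 kWh
3D printer: Runtime = 0.5 h/day × 90 days = 45 h
3D printer: 0.16 kW × 45 h = 7.2 kWh
clothes iron: Runtime = 120 min × 14 = 1680 min = 28 h
clothes iron: 1.03 kW × 28 h = 28.84 kWh
Total energy = 79.06 kWh
Cost = 79.06 × $0.22 = $17.39

$17.39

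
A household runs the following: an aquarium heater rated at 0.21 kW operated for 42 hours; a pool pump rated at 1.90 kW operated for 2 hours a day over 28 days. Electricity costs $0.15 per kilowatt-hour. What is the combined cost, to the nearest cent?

$17.28

aquarium heater: 0.21 kW × 42 h = 8.82 kWh
pool pump: Runtime = 2 h/day × 28 days = 56 h
pool pump: 1.9 kW × 56 h = 106.4 kWh
Total energy = 115.22 kWh
Cost = 115.22 × $0.15 = $17.28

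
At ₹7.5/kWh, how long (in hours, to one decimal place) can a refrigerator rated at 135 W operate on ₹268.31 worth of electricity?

265.0 h

Energy available = ₹268.31 ÷ ₹7.5/kWh = 35.7747 kWh
Hours = 35.7747 kWh ÷ 0.135 kW = 265.0 h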